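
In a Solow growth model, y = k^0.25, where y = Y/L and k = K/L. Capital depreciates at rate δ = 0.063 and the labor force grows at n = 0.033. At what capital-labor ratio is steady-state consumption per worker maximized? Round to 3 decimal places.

k_gold ≈ 3.583

Capital per worker breaks even when investment replaces (n + δ)·k; here n + δ = 0.096.
At the golden rule the marginal product of capital equals n+δ: 0.25·k^(0.25−1) = 0.096. Solving, k_gold = (0.25/0.096)^(1/0.75) ≈ 3.5828.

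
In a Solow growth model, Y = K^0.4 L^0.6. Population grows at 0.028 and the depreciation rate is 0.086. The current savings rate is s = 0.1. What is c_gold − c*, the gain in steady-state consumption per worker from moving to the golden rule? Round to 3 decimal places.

n + δ = 0.028 + 0.086 = 0.114.
Current steady state (s = 0.1): k* = (0.1/0.114)^(1/0.6) ≈ 0.8038, y* = 0.8038^0.4 ≈ 0.9164, c* = (1−0.1)·0.9164 ≈ 0.8247.
Golden rule sets MPK = n+δ: 0.4·k^(0.4−1) = 0.114, so k_gold = (0.4/0.114)^(1/0.6) ≈ 8.1020.
y_gold = 8.1020^0.4 ≈ 2.3091, c_gold = y_gold − 0.114·k_gold ≈ 1.3854.
Gain: Δc = 1.3854 − 0.8247 ≈ 0.5607.

Δc ≈ 0.561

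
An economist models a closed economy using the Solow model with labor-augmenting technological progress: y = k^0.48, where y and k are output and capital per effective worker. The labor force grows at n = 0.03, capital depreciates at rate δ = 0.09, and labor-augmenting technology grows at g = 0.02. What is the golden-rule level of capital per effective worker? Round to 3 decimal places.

The effective depreciation rate is n + g + δ = 0.03 + 0.02 + 0.09 = 0.14.
Golden rule sets MPK = n+g+δ: 0.48·k^(0.48−1) = 0.14, so k_gold = (0.48/0.14)^(1/0.52) ≈ 10.6921.

k_gold ≈ 10.692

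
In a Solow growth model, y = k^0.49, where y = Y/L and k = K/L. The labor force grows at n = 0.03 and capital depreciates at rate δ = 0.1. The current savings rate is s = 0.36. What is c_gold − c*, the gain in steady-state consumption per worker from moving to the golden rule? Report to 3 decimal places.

Δc ≈ 0.122

n + δ = 0.03 + 0.1 = 0.13.
Current steady state (s = 0.36): k* = (0.36/0.13)^(1/0.51) ≈ 7.3684, y* = 7.3684^0.49 ≈ 2.6608, c* = (1−0.36)·2.6608 ≈ 1.7029.
Setting f'(k) = n+δ gives 0.49·k^(0.49−1) = 0.13, hence k_gold = (0.49/0.13)^(1/0.51) ≈ 13.4868.
y_gold = 13.4868^0.49 ≈ 3.5781, c_gold = y_gold − 0.13·k_gold ≈ 1.8248.
Gain: Δc = 1.8248 − 1.7029 ≈ 0.1219.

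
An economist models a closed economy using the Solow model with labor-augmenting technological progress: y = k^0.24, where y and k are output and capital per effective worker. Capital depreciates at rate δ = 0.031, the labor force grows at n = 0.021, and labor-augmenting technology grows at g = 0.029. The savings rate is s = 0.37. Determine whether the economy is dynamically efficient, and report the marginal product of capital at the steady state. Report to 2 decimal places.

dynamically inefficient; MPK ≈ 0.05

The effective depreciation rate is n + g + δ = 0.021 + 0.029 + 0.031 = 0.081.
Steady-state k*: s·k^0.24 = 0.081·k gives k* = (0.37/0.081)^(1/0.76) ≈ 7.3799.
MPK = 0.24·7.3799^(-0.76) ≈ 0.0525.
MPK < n+g+δ = 0.081, so the economy is dynamically inefficient (over-saving).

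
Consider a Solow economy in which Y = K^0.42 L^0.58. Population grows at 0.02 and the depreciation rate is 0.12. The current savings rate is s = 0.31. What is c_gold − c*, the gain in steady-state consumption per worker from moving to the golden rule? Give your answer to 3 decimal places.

Δc ≈ 0.058

n + δ = 0.02 + 0.12 = 0.14.
Current steady state (s = 0.31): k* = (0.31/0.14)^(1/0.58) ≈ 3.9376, y* = 3.9376^0.42 ≈ 1.7783, c* = (1−0.31)·1.7783 ≈ 1.2270.
Maximizing c = f(k) − (n+δ)·k gives f'(k) = n+δ, i.e. 0.42·k^(0.42−1) = 0.14, so k_gold = (0.42/0.14)^(1/0.58) ≈ 6.6470.
y_gold = 6.6470^0.42 ≈ 2.2157, c_gold = y_gold − 0.14·k_gold ≈ 1.2851.
Gain: Δc = 1.2851 − 1.2270 ≈ 0.0581.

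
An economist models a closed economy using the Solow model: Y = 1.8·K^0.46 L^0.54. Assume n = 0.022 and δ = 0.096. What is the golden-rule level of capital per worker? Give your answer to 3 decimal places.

k_gold ≈ 36.893

The effective depreciation rate is n + δ = 0.022 + 0.096 = 0.118.
Golden rule sets MPK = n+δ: 0.46·1.8·k^(0.46−1) = 0.118, so k_gold = (0.46·1.8/0.118)^(1/0.54) ≈ 36.8928.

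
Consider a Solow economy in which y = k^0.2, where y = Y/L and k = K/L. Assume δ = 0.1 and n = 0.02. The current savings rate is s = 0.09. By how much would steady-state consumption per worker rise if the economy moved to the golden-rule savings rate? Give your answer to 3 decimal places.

Capital per worker breaks even when investment replaces (n + δ)·k; here n + δ = 0.12.
Current steady state (s = 0.09): k* = (0.09/0.12)^(1/0.8) ≈ 0.6980, y* = 0.6980^0.2 ≈ 0.9306, c* = (1−0.09)·0.9306 ≈ 0.8469.
Maximizing c = f(k) − (n+δ)·k gives f'(k) = n+δ, i.e. 0.2·k^(0.2−1) = 0.12, so k_gold = (0.2/0.12)^(1/0.8) ≈ 1.8937.
y_gold = 1.8937^0.2 ≈ 1.1362, c_gold = y_gold − 0.12·k_gold ≈ 0.9090.
Gain: Δc = 0.9090 − 0.8469 ≈ 0.0621.

Δc ≈ 0.062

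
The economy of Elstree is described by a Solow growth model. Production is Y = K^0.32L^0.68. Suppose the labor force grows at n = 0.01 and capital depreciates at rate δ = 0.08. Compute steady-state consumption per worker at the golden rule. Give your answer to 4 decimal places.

Break-even investment rate: n + δ = 0.01 + 0.08 = 0.09.
At the golden rule the marginal product of capital equals n+δ: 0.32·k^(0.32−1) = 0.09. Solving, k_gold = (0.32/0.09)^(1/0.68) ≈ 6.4589.
y_gold = 6.4589^0.32 ≈ 1.8166.
c_gold = y_gold − (n+δ)·k_gold = 1.8166 − 0.09·6.4589 ≈ 1.2353.

c_gold ≈ 1.2353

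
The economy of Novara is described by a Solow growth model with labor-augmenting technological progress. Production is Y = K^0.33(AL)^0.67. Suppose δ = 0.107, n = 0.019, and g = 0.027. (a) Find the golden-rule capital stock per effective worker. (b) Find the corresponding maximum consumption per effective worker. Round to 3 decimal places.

(a) k_gold ≈ 3.150; (b) c_gold ≈ 0.978

n + g + δ = 0.019 + 0.027 + 0.107 = 0.153.
At the golden rule the marginal product of capital equals n+g+δ: 0.33·k^(0.33−1) = 0.153. Solving, k_gold = (0.33/0.153)^(1/0.67) ≈ 3.1495.
y_gold = 3.1495^0.33 ≈ 1.4602; c_gold = y_gold − 0.153·k_gold ≈ 0.9784.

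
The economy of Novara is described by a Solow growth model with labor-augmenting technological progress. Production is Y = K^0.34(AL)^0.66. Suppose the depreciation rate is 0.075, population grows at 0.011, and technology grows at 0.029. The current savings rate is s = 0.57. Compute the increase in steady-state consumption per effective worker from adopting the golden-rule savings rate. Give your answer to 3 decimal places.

Δc ≈ 0.173

Break-even investment rate: n + g + δ = 0.011 + 0.029 + 0.075 = 0.115.
Current steady state (s = 0.57): k* = (0.57/0.115)^(1/0.66) ≈ 11.3057, y* = 11.3057^0.34 ≈ 2.2810, c* = (1−0.57)·2.2810 ≈ 0.9808.
Setting f'(k) = n+g+δ gives 0.34·k^(0.34−1) = 0.115, hence k_gold = (0.34/0.115)^(1/0.66) ≈ 5.1678.
y_gold = 5.1678^0.34 ≈ 1.7479, c_gold = y_gold − 0.115·k_gold ≈ 1.1536.
Gain: Δc = 1.1536 − 0.9808 ≈ 0.1728.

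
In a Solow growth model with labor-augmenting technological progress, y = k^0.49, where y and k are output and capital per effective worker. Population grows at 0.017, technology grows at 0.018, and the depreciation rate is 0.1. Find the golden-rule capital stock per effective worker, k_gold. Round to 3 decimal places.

k_gold ≈ 12.525

The effective depreciation rate is n + g + δ = 0.017 + 0.018 + 0.1 = 0.135.
Maximizing c = f(k) − (n+g+δ)·k gives f'(k) = n+g+δ, i.e. 0.49·k^(0.49−1) = 0.135, so k_gold = (0.49/0.135)^(1/0.51) ≈ 12.5248.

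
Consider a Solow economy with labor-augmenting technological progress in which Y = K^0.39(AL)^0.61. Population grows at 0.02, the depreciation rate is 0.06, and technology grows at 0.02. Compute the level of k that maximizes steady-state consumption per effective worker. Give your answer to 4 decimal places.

k_gold ≈ 9.3102

The effective depreciation rate is n + g + δ = 0.02 + 0.02 + 0.06 = 0.1.
Golden rule sets MPK = n+g+δ: 0.39·k^(0.39−1) = 0.1, so k_gold = (0.39/0.1)^(1/0.61) ≈ 9.3102.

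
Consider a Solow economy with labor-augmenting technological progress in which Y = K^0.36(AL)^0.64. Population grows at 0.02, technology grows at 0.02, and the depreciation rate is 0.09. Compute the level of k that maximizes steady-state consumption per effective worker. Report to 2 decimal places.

Capital per effective worker breaks even when investment replaces (n + g + δ)·k; here n + g + δ = 0.13.
Setting f'(k) = n+g+δ gives 0.36·k^(0.36−1) = 0.13, hence k_gold = (0.36/0.13)^(1/0.64) ≈ 4.9112.

k_gold ≈ 4.91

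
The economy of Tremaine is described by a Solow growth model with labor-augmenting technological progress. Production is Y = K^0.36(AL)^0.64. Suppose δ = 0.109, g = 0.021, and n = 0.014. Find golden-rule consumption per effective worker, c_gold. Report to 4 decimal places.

c_gold ≈ 1.0716

n + g + δ = 0.014 + 0.021 + 0.109 = 0.144.
Golden rule sets MPK = n+g+δ: 0.36·k^(0.36−1) = 0.144, so k_gold = (0.36/0.144)^(1/0.64) ≈ 4.1858.
y_gold = 4.1858^0.36 ≈ 1.6743.
c_gold = y_gold − (n+g+δ)·k_gold = 1.6743 − 0.144·4.1858 ≈ 1.0716.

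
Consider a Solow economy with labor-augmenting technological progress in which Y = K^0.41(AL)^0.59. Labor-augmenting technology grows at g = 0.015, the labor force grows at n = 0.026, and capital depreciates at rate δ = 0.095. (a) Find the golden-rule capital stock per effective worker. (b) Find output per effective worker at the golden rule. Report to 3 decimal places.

(a) k_gold ≈ 6.491; (b) y_gold ≈ 2.153

n + g + δ = 0.026 + 0.015 + 0.095 = 0.136.
Setting f'(k) = n+g+δ gives 0.41·k^(0.41−1) = 0.136, hence k_gold = (0.41/0.136)^(1/0.59) ≈ 6.4905.
y_gold = 6.4905^0.41 ≈ 2.1530.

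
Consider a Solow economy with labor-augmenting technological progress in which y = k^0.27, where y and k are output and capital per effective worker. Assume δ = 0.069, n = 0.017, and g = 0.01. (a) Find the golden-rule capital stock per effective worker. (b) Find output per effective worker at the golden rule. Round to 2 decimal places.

(a) k_gold ≈ 4.12; (b) y_gold ≈ 1.47

n + g + δ = 0.017 + 0.01 + 0.069 = 0.096.
Setting f'(k) = n+g+δ gives 0.27·k^(0.27−1) = 0.096, hence k_gold = (0.27/0.096)^(1/0.73) ≈ 4.1228.
y_gold = 4.1228^0.27 ≈ 1.4659.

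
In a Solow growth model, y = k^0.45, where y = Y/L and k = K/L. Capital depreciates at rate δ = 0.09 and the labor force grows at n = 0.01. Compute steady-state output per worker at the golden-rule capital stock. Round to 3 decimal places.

Break-even investment rate: n + δ = 0.01 + 0.09 = 0.1.
Setting f'(k) = n+δ gives 0.45·k^(0.45−1) = 0.1, hence k_gold = (0.45/0.1)^(1/0.55) ≈ 15.4049.
Output: y_gold = k_gold^0.45 = 15.4049^0.45 ≈ 3.4233.

y_gold ≈ 3.423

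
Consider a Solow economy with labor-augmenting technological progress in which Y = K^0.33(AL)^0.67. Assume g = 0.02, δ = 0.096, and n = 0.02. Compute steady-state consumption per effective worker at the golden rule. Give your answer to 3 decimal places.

c_gold ≈ 1.037

n + g + δ = 0.02 + 0.02 + 0.096 = 0.136.
Golden rule sets MPK = n+g+δ: 0.33·k^(0.33−1) = 0.136, so k_gold = (0.33/0.136)^(1/0.67) ≈ 3.7548.
y_gold = 3.7548^0.33 ≈ 1.5474.
c_gold = y_gold − (n+g+δ)·k_gold = 1.5474 − 0.136·3.7548 ≈ 1.0368.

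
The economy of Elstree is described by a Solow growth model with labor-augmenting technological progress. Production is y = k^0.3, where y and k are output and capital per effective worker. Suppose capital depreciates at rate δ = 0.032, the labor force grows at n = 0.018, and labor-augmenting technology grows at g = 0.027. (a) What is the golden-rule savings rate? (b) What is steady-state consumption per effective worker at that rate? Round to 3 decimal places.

Break-even investment rate: n + g + δ = 0.018 + 0.027 + 0.032 = 0.077.
For Cobb-Douglas, s_gold equals capital's share: s_gold = 0.3.
Maximizing c = f(k) − (n+g+δ)·k gives f'(k) = n+g+δ, i.e. 0.3·k^(0.3−1) = 0.077, so k_gold = (0.3/0.077)^(1/0.7) ≈ 6.9784.
y_gold = 6.9784^0.3 ≈ 1.7911; c_gold = (1−0.3)·y_gold ≈ 1.2538.

(a) s_gold = 0.300; (b) c_gold ≈ 1.254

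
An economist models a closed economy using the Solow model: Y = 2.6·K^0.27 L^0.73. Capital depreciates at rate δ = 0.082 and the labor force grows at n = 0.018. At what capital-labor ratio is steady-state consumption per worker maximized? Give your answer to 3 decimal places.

n + δ = 0.018 + 0.082 = 0.1.
Setting f'(k) = n+δ gives 0.27·2.6·k^(0.27−1) = 0.1, hence k_gold = (0.27·2.6/0.1)^(1/0.73) ≈ 14.4333.

k_gold ≈ 14.433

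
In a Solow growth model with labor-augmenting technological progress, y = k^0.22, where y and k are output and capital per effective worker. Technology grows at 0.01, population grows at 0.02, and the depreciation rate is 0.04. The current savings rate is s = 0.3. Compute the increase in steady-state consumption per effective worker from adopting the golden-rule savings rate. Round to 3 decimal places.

The effective depreciation rate is n + g + δ = 0.02 + 0.01 + 0.04 = 0.07.
Current steady state (s = 0.3): k* = (0.3/0.07)^(1/0.78) ≈ 6.4608, y* = 6.4608^0.22 ≈ 1.5075, c* = (1−0.3)·1.5075 ≈ 1.0553.
At the golden rule the marginal product of capital equals n+g+δ: 0.22·k^(0.22−1) = 0.07. Solving, k_gold = (0.22/0.07)^(1/0.78) ≈ 4.3411.
y_gold = 4.3411^0.22 ≈ 1.3812, c_gold = y_gold − 0.07·k_gold ≈ 1.0774.
Gain: Δc = 1.0774 − 1.0553 ≈ 0.0221.

Δc ≈ 0.022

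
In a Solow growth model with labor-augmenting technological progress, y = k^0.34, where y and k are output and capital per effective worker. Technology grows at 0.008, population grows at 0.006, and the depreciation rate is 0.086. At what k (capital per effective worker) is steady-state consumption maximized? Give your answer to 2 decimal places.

Capital per effective worker breaks even when investment replaces (n + g + δ)·k; here n + g + δ = 0.1.
Setting f'(k) = n+g+δ gives 0.34·k^(0.34−1) = 0.1, hence k_gold = (0.34/0.1)^(1/0.66) ≈ 6.3866.

k_gold ≈ 6.39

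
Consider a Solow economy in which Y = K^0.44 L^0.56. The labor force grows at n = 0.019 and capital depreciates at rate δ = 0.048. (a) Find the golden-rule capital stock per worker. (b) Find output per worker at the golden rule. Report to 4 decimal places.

n + δ = 0.019 + 0.048 = 0.067.
Golden rule sets MPK = n+δ: 0.44·k^(0.44−1) = 0.067, so k_gold = (0.44/0.067)^(1/0.56) ≈ 28.8140.
y_gold = 28.8140^0.44 ≈ 4.3876.

(a) k_gold ≈ 28.8140; (b) y_gold ≈ 4.3876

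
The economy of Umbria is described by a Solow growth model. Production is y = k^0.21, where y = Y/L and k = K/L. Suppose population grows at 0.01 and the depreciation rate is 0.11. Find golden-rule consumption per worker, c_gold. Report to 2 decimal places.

c_gold ≈ 0.92

Break-even investment rate: n + δ = 0.01 + 0.11 = 0.12.
Maximizing c = f(k) − (n+δ)·k gives f'(k) = n+δ, i.e. 0.21·k^(0.21−1) = 0.12, so k_gold = (0.21/0.12)^(1/0.79) ≈ 2.0307.
y_gold = 2.0307^0.21 ≈ 1.1604.
c_gold = y_gold − (n+δ)·k_gold = 1.1604 − 0.12·2.0307 ≈ 0.9167.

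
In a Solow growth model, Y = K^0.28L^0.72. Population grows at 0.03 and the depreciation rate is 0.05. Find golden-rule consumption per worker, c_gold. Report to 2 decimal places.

c_gold ≈ 1.17

n + δ = 0.03 + 0.05 = 0.08.
Golden rule sets MPK = n+δ: 0.28·k^(0.28−1) = 0.08, so k_gold = (0.28/0.08)^(1/0.72) ≈ 5.6971.
y_gold = 5.6971^0.28 ≈ 1.6277.
c_gold = y_gold − (n+δ)·k_gold = 1.6277 − 0.08·5.6971 ≈ 1.1720.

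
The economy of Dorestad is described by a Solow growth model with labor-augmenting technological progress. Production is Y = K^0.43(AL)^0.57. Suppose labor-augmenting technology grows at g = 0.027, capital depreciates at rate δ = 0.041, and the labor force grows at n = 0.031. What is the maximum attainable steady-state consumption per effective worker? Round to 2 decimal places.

n + g + δ = 0.031 + 0.027 + 0.041 = 0.099.
At the golden rule the marginal product of capital equals n+g+δ: 0.43·k^(0.43−1) = 0.099. Solving, k_gold = (0.43/0.099)^(1/0.57) ≈ 13.1524.
y_gold = 13.1524^0.43 ≈ 3.0281.
c_gold = y_gold − (n+g+δ)·k_gold = 3.0281 − 0.099·13.1524 ≈ 1.7260.

c_gold ≈ 1.73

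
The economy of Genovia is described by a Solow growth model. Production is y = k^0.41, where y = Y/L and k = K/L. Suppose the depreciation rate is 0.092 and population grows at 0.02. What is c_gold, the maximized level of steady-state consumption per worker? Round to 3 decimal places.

c_gold ≈ 1.454

n + δ = 0.02 + 0.092 = 0.112.
At the golden rule the marginal product of capital equals n+δ: 0.41·k^(0.41−1) = 0.112. Solving, k_gold = (0.41/0.112)^(1/0.59) ≈ 9.0198.
y_gold = 9.0198^0.41 ≈ 2.4639.
c_gold = y_gold − (n+δ)·k_gold = 2.4639 − 0.112·9.0198 ≈ 1.4537.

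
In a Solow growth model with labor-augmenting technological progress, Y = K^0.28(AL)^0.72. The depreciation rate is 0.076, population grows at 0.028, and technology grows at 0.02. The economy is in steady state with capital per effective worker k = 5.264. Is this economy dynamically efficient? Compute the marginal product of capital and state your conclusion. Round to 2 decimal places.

dynamically inefficient; MPK ≈ 0.08

Capital per effective worker breaks even when investment replaces (n + g + δ)·k; here n + g + δ = 0.124.
MPK = 0.28·k^(0.28−1) = 0.28·5.264^(-0.72) ≈ 0.0847.
MPK < 0.124, so the economy is dynamically inefficient (over-saving).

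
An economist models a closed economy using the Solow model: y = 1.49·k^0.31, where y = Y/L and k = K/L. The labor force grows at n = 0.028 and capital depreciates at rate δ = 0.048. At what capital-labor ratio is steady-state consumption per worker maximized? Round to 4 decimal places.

Break-even investment rate: n + δ = 0.028 + 0.048 = 0.076.
Setting f'(k) = n+δ gives 0.31·1.49·k^(0.31−1) = 0.076, hence k_gold = (0.31·1.49/0.076)^(1/0.69) ≈ 13.6725.

k_gold ≈ 13.6725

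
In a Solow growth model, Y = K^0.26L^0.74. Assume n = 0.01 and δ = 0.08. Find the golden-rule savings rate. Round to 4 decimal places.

Capital per worker breaks even when investment replaces (n + δ)·k; here n + δ = 0.09.
At the golden rule MPK = n+δ, and in any Cobb-Douglas steady state s = (n+δ)·k/y = MPK·k/y = capital's share 0.26.

s_gold = 0.2600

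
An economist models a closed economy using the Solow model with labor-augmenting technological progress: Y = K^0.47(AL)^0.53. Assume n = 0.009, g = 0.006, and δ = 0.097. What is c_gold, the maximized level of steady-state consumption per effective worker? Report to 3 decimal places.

c_gold ≈ 1.891

n + g + δ = 0.009 + 0.006 + 0.097 = 0.112.
At the golden rule the marginal product of capital equals n+g+δ: 0.47·k^(0.47−1) = 0.112. Solving, k_gold = (0.47/0.112)^(1/0.53) ≈ 14.9708.
y_gold = 14.9708^0.47 ≈ 3.5675.
c_gold = y_gold − (n+g+δ)·k_gold = 3.5675 − 0.112·14.9708 ≈ 1.8908.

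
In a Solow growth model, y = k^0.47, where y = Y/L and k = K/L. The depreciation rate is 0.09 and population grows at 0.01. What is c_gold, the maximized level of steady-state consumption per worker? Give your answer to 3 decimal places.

c_gold ≈ 2.091

n + δ = 0.01 + 0.09 = 0.1.
Setting f'(k) = n+δ gives 0.47·k^(0.47−1) = 0.1, hence k_gold = (0.47/0.1)^(1/0.53) ≈ 18.5400.
y_gold = 18.5400^0.47 ≈ 3.9447.
c_gold = y_gold − (n+δ)·k_gold = 3.9447 − 0.1·18.5400 ≈ 2.0907.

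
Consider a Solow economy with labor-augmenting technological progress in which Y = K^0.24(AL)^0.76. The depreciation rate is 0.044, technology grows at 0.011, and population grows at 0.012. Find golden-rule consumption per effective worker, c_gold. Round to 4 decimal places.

c_gold ≈ 1.1371

n + g + δ = 0.012 + 0.011 + 0.044 = 0.067.
Golden rule sets MPK = n+g+δ: 0.24·k^(0.24−1) = 0.067, so k_gold = (0.24/0.067)^(1/0.76) ≈ 5.3595.
y_gold = 5.3595^0.24 ≈ 1.4962.
c_gold = y_gold − (n+g+δ)·k_gold = 1.4962 − 0.067·5.3595 ≈ 1.1371.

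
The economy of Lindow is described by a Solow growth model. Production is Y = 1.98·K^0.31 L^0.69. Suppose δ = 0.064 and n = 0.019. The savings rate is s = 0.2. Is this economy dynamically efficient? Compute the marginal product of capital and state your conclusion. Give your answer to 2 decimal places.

Break-even investment rate: n + δ = 0.019 + 0.064 = 0.083.
Steady-state k*: s·A·k^0.31 = 0.083·k gives k* = (0.2·1.98/0.083)^(1/0.69) ≈ 9.6273.
MPK = 0.31·1.98·9.6273^(-0.69) ≈ 0.1286.
MPK > n+δ = 0.083, so the economy is dynamically efficient (under-saving).

dynamically efficient; MPK ≈ 0.13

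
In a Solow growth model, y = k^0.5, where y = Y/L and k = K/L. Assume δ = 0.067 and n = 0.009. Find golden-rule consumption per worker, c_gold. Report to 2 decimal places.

c_gold ≈ 3.29

Break-even investment rate: n + δ = 0.009 + 0.067 = 0.076.
Setting f'(k) = n+δ gives 0.5·k^(0.5−1) = 0.076, hence k_gold = (0.5/0.076)^(1/0.5) ≈ 43.2825.
y_gold = 43.2825^0.5 ≈ 6.5789.
c_gold = y_gold − (n+δ)·k_gold = 6.5789 − 0.076·43.2825 ≈ 3.2895.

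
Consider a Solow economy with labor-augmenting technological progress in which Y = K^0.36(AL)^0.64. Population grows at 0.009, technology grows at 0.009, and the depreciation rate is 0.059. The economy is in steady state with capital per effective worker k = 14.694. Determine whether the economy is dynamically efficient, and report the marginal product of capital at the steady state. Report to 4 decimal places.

n + g + δ = 0.009 + 0.009 + 0.059 = 0.077.
MPK = 0.36·k^(0.36−1) = 0.36·14.694^(-0.64) ≈ 0.0645.
MPK < 0.077, so the economy is dynamically inefficient (over-saving).

dynamically inefficient; MPK ≈ 0.0645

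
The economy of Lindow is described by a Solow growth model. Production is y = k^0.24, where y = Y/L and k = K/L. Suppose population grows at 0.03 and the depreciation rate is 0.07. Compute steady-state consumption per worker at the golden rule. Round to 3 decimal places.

Capital per worker breaks even when investment replaces (n + δ)·k; here n + δ = 0.1.
Maximizing c = f(k) − (n+δ)·k gives f'(k) = n+δ, i.e. 0.24·k^(0.24−1) = 0.1, so k_gold = (0.24/0.1)^(1/0.76) ≈ 3.1643.
y_gold = 3.1643^0.24 ≈ 1.3185.
c_gold = y_gold − (n+δ)·k_gold = 1.3185 − 0.1·3.1643 ≈ 1.0020.

c_gold ≈ 1.002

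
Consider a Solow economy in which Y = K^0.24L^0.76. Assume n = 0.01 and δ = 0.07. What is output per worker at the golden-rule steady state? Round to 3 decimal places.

Capital per worker breaks even when investment replaces (n + δ)·k; here n + δ = 0.08.
Setting f'(k) = n+δ gives 0.24·k^(0.24−1) = 0.08, hence k_gold = (0.24/0.08)^(1/0.76) ≈ 4.2442.
Output: y_gold = k_gold^0.24 = 4.2442^0.24 ≈ 1.4147.

y_gold ≈ 1.415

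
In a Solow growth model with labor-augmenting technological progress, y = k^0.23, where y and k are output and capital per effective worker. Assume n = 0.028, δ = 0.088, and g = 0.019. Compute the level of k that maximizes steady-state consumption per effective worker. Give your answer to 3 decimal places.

k_gold ≈ 1.998

n + g + δ = 0.028 + 0.019 + 0.088 = 0.135.
Golden rule sets MPK = n+g+δ: 0.23·k^(0.23−1) = 0.135, so k_gold = (0.23/0.135)^(1/0.77) ≈ 1.9976.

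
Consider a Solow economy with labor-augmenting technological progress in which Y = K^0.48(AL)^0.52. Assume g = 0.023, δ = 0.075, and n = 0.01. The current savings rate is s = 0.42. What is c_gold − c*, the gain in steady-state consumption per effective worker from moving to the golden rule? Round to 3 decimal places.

n + g + δ = 0.01 + 0.023 + 0.075 = 0.108.
Current steady state (s = 0.42): k* = (0.42/0.108)^(1/0.52) ≈ 13.6232, y* = 13.6232^0.48 ≈ 3.5031, c* = (1−0.42)·3.5031 ≈ 2.0318.
Setting f'(k) = n+g+δ gives 0.48·k^(0.48−1) = 0.108, hence k_gold = (0.48/0.108)^(1/0.52) ≈ 17.6118.
y_gold = 17.6118^0.48 ≈ 3.9626, c_gold = y_gold − 0.108·k_gold ≈ 2.0606.
Gain: Δc = 2.0606 − 2.0318 ≈ 0.0288.

Δc ≈ 0.029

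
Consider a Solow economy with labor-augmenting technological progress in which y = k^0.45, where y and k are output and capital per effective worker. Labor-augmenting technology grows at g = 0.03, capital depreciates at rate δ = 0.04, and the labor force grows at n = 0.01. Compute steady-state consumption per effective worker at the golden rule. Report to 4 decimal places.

Capital per effective worker breaks even when investment replaces (n + g + δ)·k; here n + g + δ = 0.08.
Golden rule sets MPK = n+g+δ: 0.45·k^(0.45−1) = 0.08, so k_gold = (0.45/0.08)^(1/0.55) ≈ 23.1132.
y_gold = 23.1132^0.45 ≈ 4.1090.
c_gold = y_gold − (n+g+δ)·k_gold = 4.1090 − 0.08·23.1132 ≈ 2.2600.

c_gold ≈ 2.2600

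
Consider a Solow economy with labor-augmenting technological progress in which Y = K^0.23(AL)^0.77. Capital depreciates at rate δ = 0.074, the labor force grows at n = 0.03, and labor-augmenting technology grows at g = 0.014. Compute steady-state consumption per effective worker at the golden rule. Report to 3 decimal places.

c_gold ≈ 0.940

Capital per effective worker breaks even when investment replaces (n + g + δ)·k; here n + g + δ = 0.118.
Maximizing c = f(k) − (n+g+δ)·k gives f'(k) = n+g+δ, i.e. 0.23·k^(0.23−1) = 0.118, so k_gold = (0.23/0.118)^(1/0.77) ≈ 2.3792.
y_gold = 2.3792^0.23 ≈ 1.2206.
c_gold = y_gold − (n+g+δ)·k_gold = 1.2206 − 0.118·2.3792 ≈ 0.9399.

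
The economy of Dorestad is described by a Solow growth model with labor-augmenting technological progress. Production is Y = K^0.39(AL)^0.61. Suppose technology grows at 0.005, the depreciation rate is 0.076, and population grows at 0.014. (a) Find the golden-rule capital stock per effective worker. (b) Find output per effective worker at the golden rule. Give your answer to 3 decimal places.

(a) k_gold ≈ 10.127; (b) y_gold ≈ 2.467

Break-even investment rate: n + g + δ = 0.014 + 0.005 + 0.076 = 0.095.
At the golden rule the marginal product of capital equals n+g+δ: 0.39·k^(0.39−1) = 0.095. Solving, k_gold = (0.39/0.095)^(1/0.61) ≈ 10.1269.
y_gold = 10.1269^0.39 ≈ 2.4668.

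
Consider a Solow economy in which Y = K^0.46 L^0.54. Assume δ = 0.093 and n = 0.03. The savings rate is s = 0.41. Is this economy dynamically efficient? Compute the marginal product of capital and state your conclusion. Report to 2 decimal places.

dynamically efficient; MPK ≈ 0.14

The effective depreciation rate is n + δ = 0.03 + 0.093 = 0.123.
Steady-state k*: s·k^0.46 = 0.123·k gives k* = (0.41/0.123)^(1/0.54) ≈ 9.2960.
MPK = 0.46·9.2960^(-0.54) ≈ 0.1380.
MPK > n+δ = 0.123, so the economy is dynamically efficient (under-saving).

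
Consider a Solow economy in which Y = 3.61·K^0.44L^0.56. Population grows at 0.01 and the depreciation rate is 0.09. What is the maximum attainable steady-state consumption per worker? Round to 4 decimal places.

c_gold ≈ 17.7544

Break-even investment rate: n + δ = 0.01 + 0.09 = 0.1.
Maximizing c = f(k) − (n+δ)·k gives f'(k) = n+δ, i.e. 0.44·3.61·k^(0.44−1) = 0.1, so k_gold = (0.44·3.61/0.1)^(1/0.56) ≈ 139.4990.
y_gold = 3.61·139.4990^0.44 ≈ 31.7043.
c_gold = y_gold − (n+δ)·k_gold = 31.7043 − 0.1·139.4990 ≈ 17.7544.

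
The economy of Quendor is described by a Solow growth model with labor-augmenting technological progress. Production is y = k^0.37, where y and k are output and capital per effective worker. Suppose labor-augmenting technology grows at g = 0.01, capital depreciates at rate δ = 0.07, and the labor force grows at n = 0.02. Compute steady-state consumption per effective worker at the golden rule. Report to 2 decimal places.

c_gold ≈ 1.36

Capital per effective worker breaks even when investment replaces (n + g + δ)·k; here n + g + δ = 0.1.
At the golden rule the marginal product of capital equals n+g+δ: 0.37·k^(0.37−1) = 0.1. Solving, k_gold = (0.37/0.1)^(1/0.63) ≈ 7.9782.
y_gold = 7.9782^0.37 ≈ 2.1563.
c_gold = y_gold − (n+g+δ)·k_gold = 2.1563 − 0.1·7.9782 ≈ 1.3585.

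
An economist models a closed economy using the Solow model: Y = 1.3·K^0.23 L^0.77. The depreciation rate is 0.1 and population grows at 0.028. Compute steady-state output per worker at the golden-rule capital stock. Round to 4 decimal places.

y_gold ≈ 1.6750

n + δ = 0.028 + 0.1 = 0.128.
Golden rule sets MPK = n+δ: 0.23·1.3·k^(0.23−1) = 0.128, so k_gold = (0.23·1.3/0.128)^(1/0.77) ≈ 3.0097.
Output: y_gold = 1.3·k_gold^0.23 = 1.3·3.0097^0.23 ≈ 1.6750.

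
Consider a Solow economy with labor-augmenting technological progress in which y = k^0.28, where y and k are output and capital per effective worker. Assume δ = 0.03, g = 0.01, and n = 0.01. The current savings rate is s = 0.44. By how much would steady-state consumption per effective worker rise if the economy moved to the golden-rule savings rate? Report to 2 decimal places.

Δc ≈ 0.10

Capital per effective worker breaks even when investment replaces (n + g + δ)·k; here n + g + δ = 0.05.
Current steady state (s = 0.44): k* = (0.44/0.05)^(1/0.72) ≈ 20.5013, y* = 20.5013^0.28 ≈ 2.3297, c* = (1−0.44)·2.3297 ≈ 1.3046.
Golden rule sets MPK = n+g+δ: 0.28·k^(0.28−1) = 0.05, so k_gold = (0.28/0.05)^(1/0.72) ≈ 10.9433.
y_gold = 10.9433^0.28 ≈ 1.9542, c_gold = y_gold − 0.05·k_gold ≈ 1.4070.
Gain: Δc = 1.4070 − 1.3046 ≈ 0.1024.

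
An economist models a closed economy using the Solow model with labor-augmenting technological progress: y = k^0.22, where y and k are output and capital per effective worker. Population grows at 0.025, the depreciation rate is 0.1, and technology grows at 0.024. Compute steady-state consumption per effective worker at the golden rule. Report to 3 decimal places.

c_gold ≈ 0.871

n + g + δ = 0.025 + 0.024 + 0.1 = 0.149.
Golden rule sets MPK = n+g+δ: 0.22·k^(0.22−1) = 0.149, so k_gold = (0.22/0.149)^(1/0.78) ≈ 1.6480.
y_gold = 1.6480^0.22 ≈ 1.1162.
c_gold = y_gold − (n+g+δ)·k_gold = 1.1162 − 0.149·1.6480 ≈ 0.8706.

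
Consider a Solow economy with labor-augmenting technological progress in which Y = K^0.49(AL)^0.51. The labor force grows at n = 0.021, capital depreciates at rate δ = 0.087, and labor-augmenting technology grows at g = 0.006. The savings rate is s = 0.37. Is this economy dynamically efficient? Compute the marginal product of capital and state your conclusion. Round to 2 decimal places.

dynamically efficient; MPK ≈ 0.15

The effective depreciation rate is n + g + δ = 0.021 + 0.006 + 0.087 = 0.114.
Steady-state k*: s·k^0.49 = 0.114·k gives k* = (0.37/0.114)^(1/0.51) ≈ 10.0587.
MPK = 0.49·10.0587^(-0.51) ≈ 0.1510.
MPK > n+g+δ = 0.114, so the economy is dynamically efficient (under-saving).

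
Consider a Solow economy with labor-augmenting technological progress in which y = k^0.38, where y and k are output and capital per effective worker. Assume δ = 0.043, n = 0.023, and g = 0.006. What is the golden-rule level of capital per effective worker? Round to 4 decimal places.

The effective depreciation rate is n + g + δ = 0.023 + 0.006 + 0.043 = 0.072.
Setting f'(k) = n+g+δ gives 0.38·k^(0.38−1) = 0.072, hence k_gold = (0.38/0.072)^(1/0.62) ≈ 14.6300.

k_gold ≈ 14.6300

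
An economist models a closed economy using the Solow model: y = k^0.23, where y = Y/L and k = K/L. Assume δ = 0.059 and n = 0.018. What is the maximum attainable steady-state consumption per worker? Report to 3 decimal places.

c_gold ≈ 1.068

Break-even investment rate: n + δ = 0.018 + 0.059 = 0.077.
Golden rule sets MPK = n+δ: 0.23·k^(0.23−1) = 0.077, so k_gold = (0.23/0.077)^(1/0.77) ≈ 4.1418.
y_gold = 4.1418^0.23 ≈ 1.3866.
c_gold = y_gold − (n+δ)·k_gold = 1.3866 − 0.077·4.1418 ≈ 1.0677.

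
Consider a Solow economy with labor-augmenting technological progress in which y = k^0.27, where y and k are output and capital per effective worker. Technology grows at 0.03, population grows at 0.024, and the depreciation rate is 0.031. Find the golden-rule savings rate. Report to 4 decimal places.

Break-even investment rate: n + g + δ = 0.024 + 0.03 + 0.031 = 0.085.
At the golden rule MPK = n+g+δ, and in any Cobb-Douglas steady state s = (n+g+δ)·k/y = MPK·k/y = capital's share 0.27.

s_gold = 0.2700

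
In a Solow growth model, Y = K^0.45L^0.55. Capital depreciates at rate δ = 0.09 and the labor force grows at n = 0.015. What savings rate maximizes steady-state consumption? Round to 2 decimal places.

s_gold = 0.45

The effective depreciation rate is n + δ = 0.015 + 0.09 = 0.105.
At the golden rule MPK = n+δ, and in any Cobb-Douglas steady state s = (n+δ)·k/y = MPK·k/y = capital's share 0.45.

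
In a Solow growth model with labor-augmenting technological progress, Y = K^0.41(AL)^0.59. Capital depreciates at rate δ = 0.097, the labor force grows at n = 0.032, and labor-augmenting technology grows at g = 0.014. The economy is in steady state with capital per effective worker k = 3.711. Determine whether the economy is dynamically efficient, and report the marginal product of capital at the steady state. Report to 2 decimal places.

Capital per effective worker breaks even when investment replaces (n + g + δ)·k; here n + g + δ = 0.143.
MPK = 0.41·k^(0.41−1) = 0.41·3.711^(-0.59) ≈ 0.1891.
MPK > 0.143, so the economy is dynamically efficient (under-saving).

dynamically efficient; MPK ≈ 0.19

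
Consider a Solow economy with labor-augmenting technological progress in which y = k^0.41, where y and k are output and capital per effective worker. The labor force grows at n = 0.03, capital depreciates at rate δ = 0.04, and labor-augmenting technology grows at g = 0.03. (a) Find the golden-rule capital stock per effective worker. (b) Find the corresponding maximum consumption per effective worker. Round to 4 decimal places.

(a) k_gold ≈ 10.9299; (b) c_gold ≈ 1.5728

n + g + δ = 0.03 + 0.03 + 0.04 = 0.1.
Setting f'(k) = n+g+δ gives 0.41·k^(0.41−1) = 0.1, hence k_gold = (0.41/0.1)^(1/0.59) ≈ 10.9299.
y_gold = 10.9299^0.41 ≈ 2.6658; c_gold = y_gold − 0.1·k_gold ≈ 1.5728.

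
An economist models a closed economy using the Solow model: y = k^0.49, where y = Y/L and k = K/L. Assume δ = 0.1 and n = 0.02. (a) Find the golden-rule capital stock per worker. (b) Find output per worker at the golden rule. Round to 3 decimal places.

(a) k_gold ≈ 15.779; (b) y_gold ≈ 3.864

The effective depreciation rate is n + δ = 0.02 + 0.1 = 0.12.
Setting f'(k) = n+δ gives 0.49·k^(0.49−1) = 0.12, hence k_gold = (0.49/0.12)^(1/0.51) ≈ 15.7786.
y_gold = 15.7786^0.49 ≈ 3.8641.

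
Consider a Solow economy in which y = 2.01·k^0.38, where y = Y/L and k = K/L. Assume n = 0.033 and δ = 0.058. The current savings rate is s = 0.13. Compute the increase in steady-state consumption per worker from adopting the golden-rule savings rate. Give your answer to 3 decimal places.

Δc ≈ 1.253

n + δ = 0.033 + 0.058 = 0.091.
Current steady state (s = 0.13): k* = (0.13·2.01/0.091)^(1/0.62) ≈ 5.4811, y* = 2.01·5.4811^0.38 ≈ 3.8368, c* = (1−0.13)·3.8368 ≈ 3.3380.
Maximizing c = f(k) − (n+δ)·k gives f'(k) = n+δ, i.e. 0.38·2.01·k^(0.38−1) = 0.091, so k_gold = (0.38·2.01/0.091)^(1/0.62) ≈ 30.9188.
y_gold = 2.01·30.9188^0.38 ≈ 7.4042, c_gold = y_gold − 0.091·k_gold ≈ 4.5906.
Gain: Δc = 4.5906 − 3.3380 ≈ 1.2526.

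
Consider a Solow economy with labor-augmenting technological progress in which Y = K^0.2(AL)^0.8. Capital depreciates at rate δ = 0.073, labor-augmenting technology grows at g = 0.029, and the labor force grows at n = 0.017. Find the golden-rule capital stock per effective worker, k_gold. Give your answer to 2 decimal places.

k_gold ≈ 1.91

Break-even investment rate: n + g + δ = 0.017 + 0.029 + 0.073 = 0.119.
At the golden rule the marginal product of capital equals n+g+δ: 0.2·k^(0.2−1) = 0.119. Solving, k_gold = (0.2/0.119)^(1/0.8) ≈ 1.9136.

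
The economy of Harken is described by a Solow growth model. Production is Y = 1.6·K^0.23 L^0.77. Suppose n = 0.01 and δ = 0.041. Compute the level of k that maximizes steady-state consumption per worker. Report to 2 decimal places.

k_gold ≈ 13.02

The effective depreciation rate is n + δ = 0.01 + 0.041 = 0.051.
Maximizing c = f(k) − (n+δ)·k gives f'(k) = n+δ, i.e. 0.23·1.6·k^(0.23−1) = 0.051, so k_gold = (0.23·1.6/0.051)^(1/0.77) ≈ 13.0211.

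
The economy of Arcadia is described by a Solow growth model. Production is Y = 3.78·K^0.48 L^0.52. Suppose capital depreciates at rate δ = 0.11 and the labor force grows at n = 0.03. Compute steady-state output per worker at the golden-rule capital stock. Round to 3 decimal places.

The effective depreciation rate is n + δ = 0.03 + 0.11 = 0.14.
Golden rule sets MPK = n+δ: 0.48·3.78·k^(0.48−1) = 0.14, so k_gold = (0.48·3.78/0.14)^(1/0.52) ≈ 137.9193.
Output: y_gold = 3.78·k_gold^0.48 = 3.78·137.9193^0.48 ≈ 40.2265.

y_gold ≈ 40.226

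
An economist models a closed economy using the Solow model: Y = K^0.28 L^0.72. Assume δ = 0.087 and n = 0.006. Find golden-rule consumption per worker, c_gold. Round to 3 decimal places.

c_gold ≈ 1.105

Capital per worker breaks even when investment replaces (n + δ)·k; here n + δ = 0.093.
Golden rule sets MPK = n+δ: 0.28·k^(0.28−1) = 0.093, so k_gold = (0.28/0.093)^(1/0.72) ≈ 4.6220.
y_gold = 4.6220^0.28 ≈ 1.5352.
c_gold = y_gold − (n+δ)·k_gold = 1.5352 − 0.093·4.6220 ≈ 1.1053.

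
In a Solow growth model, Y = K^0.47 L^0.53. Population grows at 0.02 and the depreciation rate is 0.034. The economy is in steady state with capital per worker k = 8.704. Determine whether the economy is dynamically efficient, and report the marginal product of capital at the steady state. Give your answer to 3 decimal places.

n + δ = 0.02 + 0.034 = 0.054.
MPK = 0.47·k^(0.47−1) = 0.47·8.704^(-0.53) ≈ 0.1493.
MPK > 0.054, so the economy is dynamically efficient (under-saving).

dynamically efficient; MPK ≈ 0.149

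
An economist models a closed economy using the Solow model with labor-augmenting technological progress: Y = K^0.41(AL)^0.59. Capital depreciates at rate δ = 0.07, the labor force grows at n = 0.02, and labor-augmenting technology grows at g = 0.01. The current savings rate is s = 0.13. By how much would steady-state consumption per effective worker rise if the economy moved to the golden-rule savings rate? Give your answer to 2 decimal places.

Δc ≈ 0.53

Capital per effective worker breaks even when investment replaces (n + g + δ)·k; here n + g + δ = 0.1.
Current steady state (s = 0.13): k* = (0.13/0.1)^(1/0.59) ≈ 1.5600, y* = 1.5600^0.41 ≈ 1.2000, c* = (1−0.13)·1.2000 ≈ 1.0440.
Maximizing c = f(k) − (n+g+δ)·k gives f'(k) = n+g+δ, i.e. 0.41·k^(0.41−1) = 0.1, so k_gold = (0.41/0.1)^(1/0.59) ≈ 10.9299.
y_gold = 10.9299^0.41 ≈ 2.6658, c_gold = y_gold − 0.1·k_gold ≈ 1.5728.
Gain: Δc = 1.5728 − 1.0440 ≈ 0.5288.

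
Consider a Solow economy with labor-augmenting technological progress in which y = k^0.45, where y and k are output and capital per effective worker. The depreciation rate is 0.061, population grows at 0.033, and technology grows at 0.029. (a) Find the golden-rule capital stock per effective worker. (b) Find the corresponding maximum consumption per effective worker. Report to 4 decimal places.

The effective depreciation rate is n + g + δ = 0.033 + 0.029 + 0.061 = 0.123.
Setting f'(k) = n+g+δ gives 0.45·k^(0.45−1) = 0.123, hence k_gold = (0.45/0.123)^(1/0.55) ≈ 10.5729.
y_gold = 10.5729^0.45 ≈ 2.8899; c_gold = y_gold − 0.123·k_gold ≈ 1.5895.

(a) k_gold ≈ 10.5729; (b) c_gold ≈ 1.5895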